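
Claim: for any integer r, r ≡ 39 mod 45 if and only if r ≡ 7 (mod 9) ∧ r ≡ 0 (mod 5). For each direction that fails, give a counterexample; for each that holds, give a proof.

(⟹) This fails: r = 39 gives 39 ≡ 39 (mod 45) but 39 ≡ 3 (mod 9), so the conjunction on the right does not hold.

(⟸) This fails: r = 25 satisfies both congruences on the right (25 ≡ 7 mod 9 and 25 ≡ 0 mod 5) yet 25 ≡ 25 (mod 45), not 39.

Neither implication holds.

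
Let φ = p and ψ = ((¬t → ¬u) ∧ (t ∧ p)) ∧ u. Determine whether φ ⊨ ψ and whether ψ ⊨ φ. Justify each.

Forward direction. This fails. Under p = T, u = F, t = F, the left side is true but the right side is false.

Converse. Assume the antecedent. If p is true, p reduces to true regardless of the other variables. If p is false, the antecedent cannot hold. Either way p holds.

The forward direction fails; the converse holds.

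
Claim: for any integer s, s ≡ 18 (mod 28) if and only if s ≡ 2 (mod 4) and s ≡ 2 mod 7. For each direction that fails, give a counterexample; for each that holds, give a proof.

(⟹) This fails: s = 18 gives 18 ≡ 18 (mod 28) but 18 ≡ 4 (mod 7), so the conjunction on the right does not hold.

(⟸) This fails: s = 2 satisfies both congruences on the right (2 ≡ 2 mod 4 and 2 ≡ 2 mod 7) yet 2 ≡ 2 (mod 28), not 18.

Both directions fail.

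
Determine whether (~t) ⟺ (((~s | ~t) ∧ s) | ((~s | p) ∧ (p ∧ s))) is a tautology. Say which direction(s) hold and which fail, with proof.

Neither implication holds.

(⟹) This fails. Under s = F, p = F, t = F, the left side is true but the right side is false.

(⟸) This fails. Under s = T, p = T, t = T, the left side is false but the right side is true.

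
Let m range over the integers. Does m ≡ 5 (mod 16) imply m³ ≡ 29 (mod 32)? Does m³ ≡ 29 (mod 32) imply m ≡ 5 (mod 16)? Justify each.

[⇒] This fails: take m = 21. Then 21 ≡ 5 (mod 16), but 21³ = 9261 ≡ 13 (mod 32), not 29.

[⇐] Conversely, the residues r modulo 32 with r³ ≡ 29 (mod 32) are exactly {5}, and each is ≡ 5 (mod 16).

Only the converse holds.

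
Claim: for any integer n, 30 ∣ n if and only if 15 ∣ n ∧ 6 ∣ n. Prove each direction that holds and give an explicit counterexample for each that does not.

(⇒) If 30 ∣ n, write n = 30q. Since 30 = 2·15, n = 15·(2q), so 15 ∣ n; and since 30 = 5·6, n = 6·(5q), so 6 ∣ n.

(⇐) Suppose 15 ∣ n and 6 ∣ n. Any common multiple of 15 and 6 is a multiple of their lcm; here lcm(15, 6) = 15·6/gcd(15, 6) = 90/3 = 30, so 30 ∣ n.

Both implications hold.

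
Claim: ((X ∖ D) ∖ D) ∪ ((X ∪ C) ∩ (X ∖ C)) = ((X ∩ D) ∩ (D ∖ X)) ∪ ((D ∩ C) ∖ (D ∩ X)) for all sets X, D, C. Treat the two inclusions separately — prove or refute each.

Forward inclusion. This inclusion fails. Take X = {1}, D = ∅, C = ∅; then 1 ∈ ((X ∖ D) ∖ D) ∪ ((X ∪ C) ∩ (X ∖ C)) but 1 ∉ ((X ∩ D) ∩ (D ∖ X)) ∪ ((D ∩ C) ∖ (D ∩ X)).

Reverse inclusion. This inclusion fails. Take X = ∅, D = {1}, C = {1}; then 1 ∈ ((X ∩ D) ∩ (D ∖ X)) ∪ ((D ∩ C) ∖ (D ∩ X)) but 1 ∉ ((X ∖ D) ∖ D) ∪ ((X ∪ C) ∩ (X ∖ C)).

(⊆) fails and (⊇) fails.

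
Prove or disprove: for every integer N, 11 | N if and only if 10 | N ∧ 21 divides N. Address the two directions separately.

Neither implication holds.

(→) This fails: take N = 11. Certainly 11 ∣ 11, but 10 ∤ 11.

(←) This fails: take N = 210. Both 10 ∣ 210 and 21 ∣ 210, yet 210 is not a multiple of 11 (since 210 = 19·11 + 1), so 11 ∤ 210.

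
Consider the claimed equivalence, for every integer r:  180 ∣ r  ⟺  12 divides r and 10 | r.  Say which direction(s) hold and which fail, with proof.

Only the forward direction holds.

(⟹) If 180 ∣ r, write r = 180q. Since 180 = 15·12, r = 12·(15q), so 12 ∣ r; and since 180 = 18·10, r = 10·(18q), so 10 ∣ r.

(⟸) This fails: take r = 60. Both 12 ∣ 60 and 10 ∣ 60, yet 60 is not a multiple of 180 (since 60 = 0·180 + 60), so 180 ∤ 60.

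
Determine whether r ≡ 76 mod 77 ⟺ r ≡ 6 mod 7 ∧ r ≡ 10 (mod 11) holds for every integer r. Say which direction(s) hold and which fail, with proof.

(←) If r ≡ 6 (mod 7) and r ≡ 10 (mod 11), then by the Chinese remainder theorem r ≡ 76 (mod 77). This is exactly r ≡ 76 (mod 77).

(→) Suppose r ≡ 76 (mod 77); write r = 77j + 76. Since 7 ∣ 77, reducing mod 7 gives r ≡ 76 ≡ 6 (mod 7); since 11 ∣ 77, reducing mod 11 gives r ≡ 76 ≡ 10 (mod 11).

Equivalent; both directions hold.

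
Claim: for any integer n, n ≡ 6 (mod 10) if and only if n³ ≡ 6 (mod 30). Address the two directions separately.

(⟹) This fails: take n = 16. Then 16 ≡ 6 (mod 10), but 16³ = 4096 ≡ 16 (mod 30), not 6.

(⟸) Conversely, the residues r modulo 30 with r³ ≡ 6 (mod 30) are exactly {6}, and each is ≡ 6 (mod 10).

Not equivalent: only (⇐) holds.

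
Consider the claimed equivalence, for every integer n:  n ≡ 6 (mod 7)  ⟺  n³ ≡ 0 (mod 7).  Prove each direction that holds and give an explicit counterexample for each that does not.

(⟹) This fails: take n = 6. Then 6 ≡ 6 (mod 7), but 6³ = 216 ≡ 6 (mod 7), not 0.

(⟸) This fails: take n = 0. Then 0³ = 0 ≡ 0 (mod 7), yet 0 ≡ 0 (mod 7), not 6.

Neither implication holds.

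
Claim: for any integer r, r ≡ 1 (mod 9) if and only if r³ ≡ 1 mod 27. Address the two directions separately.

The biconditional holds.

(→) Suppose r ≡ 1 (mod 9). Working modulo 27, r ∈ {1, 10, 19}; for each such r, r³ ≡ 1 (mod 27).

(←) Conversely, the residues r modulo 27 with r³ ≡ 1 (mod 27) are exactly {1, 10, 19}, and each is ≡ 1 (mod 9).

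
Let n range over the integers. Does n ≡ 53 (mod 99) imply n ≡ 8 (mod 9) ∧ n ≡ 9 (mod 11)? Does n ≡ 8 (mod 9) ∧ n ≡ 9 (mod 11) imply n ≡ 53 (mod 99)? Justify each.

[⇐] If n ≡ 8 (mod 9) and n ≡ 9 (mod 11), then by the Chinese remainder theorem n ≡ 53 (mod 99). This is exactly n ≡ 53 (mod 99).

[⇒] Suppose n ≡ 53 (mod 99); write n = 99j + 53. Since 9 ∣ 99, reducing mod 9 gives n ≡ 53 ≡ 8 (mod 9); since 11 ∣ 99, reducing mod 11 gives n ≡ 53 ≡ 9 (mod 11).

The biconditional holds.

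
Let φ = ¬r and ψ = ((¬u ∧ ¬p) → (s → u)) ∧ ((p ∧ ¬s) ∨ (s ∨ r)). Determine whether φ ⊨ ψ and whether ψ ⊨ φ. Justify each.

Neither implication holds.

Forward direction. This fails. Under u = F, r = F, s = F, p = F, the left side is true but the right side is false.

Converse. This fails. Under u = F, r = T, s = F, p = F, the left side is false but the right side is true.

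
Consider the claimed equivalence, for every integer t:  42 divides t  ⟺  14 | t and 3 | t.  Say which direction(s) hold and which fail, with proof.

Both implications hold.

Converse. Suppose 14 ∣ t and 3 ∣ t. Any common multiple of 14 and 3 is a multiple of their lcm; here gcd(14, 3) = 1, so lcm(14, 3) = 14·3 = 42, so 42 ∣ t.

Forward direction. If 42 ∣ t, write t = 42q. Since 42 = 3·14, t = 14·(3q), so 14 ∣ t; and since 42 = 14·3, t = 3·(14q), so 3 ∣ t.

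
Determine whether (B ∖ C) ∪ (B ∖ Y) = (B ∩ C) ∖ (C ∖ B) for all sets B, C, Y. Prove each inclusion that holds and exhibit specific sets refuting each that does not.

Both inclusions fail.

(⊆) This inclusion fails. Take B = {1}, C = ∅, Y = ∅; then 1 ∈ (B ∖ C) ∪ (B ∖ Y) but 1 ∉ (B ∩ C) ∖ (C ∖ B).

(⊇) This inclusion fails. Take B = {1}, C = {1}, Y = {1}; then 1 ∈ (B ∩ C) ∖ (C ∖ B) but 1 ∉ (B ∖ C) ∪ (B ∖ Y).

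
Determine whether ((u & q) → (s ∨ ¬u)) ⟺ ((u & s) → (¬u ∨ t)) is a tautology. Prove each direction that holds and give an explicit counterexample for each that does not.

Neither implication holds.

(⟹) This fails. Under q = F, u = T, s = T, t = F, the left side is true but the right side is false.

(⟸) This fails. Under q = T, u = T, s = F, t = F, the left side is false but the right side is true.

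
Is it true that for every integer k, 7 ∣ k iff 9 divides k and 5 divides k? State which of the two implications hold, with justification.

[⇒] This fails: take k = 7. Certainly 7 ∣ 7, but 9 ∤ 7.

[⇐] This fails: take k = 45. Both 9 ∣ 45 and 5 ∣ 45, yet 45 is not a multiple of 7 (since 45 = 6·7 + 3), so 7 ∤ 45.

Neither direction holds.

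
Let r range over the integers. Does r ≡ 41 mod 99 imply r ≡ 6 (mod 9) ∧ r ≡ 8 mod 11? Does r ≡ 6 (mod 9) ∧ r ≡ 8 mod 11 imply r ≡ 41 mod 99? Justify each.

(⟹) This fails: r = 41 gives 41 ≡ 41 (mod 99) but 41 ≡ 5 (mod 9), so the conjunction on the right does not hold.

(⟸) This fails: r = 96 satisfies both congruences on the right (96 ≡ 6 mod 9 and 96 ≡ 8 mod 11) yet 96 ≡ 96 (mod 99), not 41.

(⇒) fails and (⇐) fails.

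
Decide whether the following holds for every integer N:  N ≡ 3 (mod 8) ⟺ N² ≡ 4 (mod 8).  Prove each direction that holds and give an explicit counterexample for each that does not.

Neither implication holds.

Forward direction. This fails: take N = 3. Then 3 ≡ 3 (mod 8), but 3² = 9 ≡ 1 (mod 8), not 4.

Converse. This fails: take N = 2. Then 2² = 4 ≡ 4 (mod 8), yet 2 ≡ 2 (mod 8), not 3.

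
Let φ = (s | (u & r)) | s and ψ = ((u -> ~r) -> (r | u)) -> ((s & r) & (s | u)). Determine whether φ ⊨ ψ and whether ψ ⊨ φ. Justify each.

[⇒] This fails. Under u = T, s = T, r = F, the left side is true but the right side is false.

[⇐] This fails. Under u = F, s = F, r = F, the left side is false but the right side is true.

Neither direction holds.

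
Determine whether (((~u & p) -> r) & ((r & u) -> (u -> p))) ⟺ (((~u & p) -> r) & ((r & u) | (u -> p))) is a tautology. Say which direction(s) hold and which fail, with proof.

(⟹) This fails. Under u = T, p = F, r = F, the left side is true but the right side is false.

(⟸) This fails. Under u = T, p = F, r = T, the left side is false but the right side is true.

(⇒) fails and (⇐) fails.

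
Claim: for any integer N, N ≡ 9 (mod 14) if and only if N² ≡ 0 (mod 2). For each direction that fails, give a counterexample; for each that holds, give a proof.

(⟹) This fails: take N = 9. Then 9 ≡ 9 (mod 14), but 9² = 81 ≡ 1 (mod 2), not 0.

(⟸) This fails: take N = 0. Then 0² = 0 ≡ 0 (mod 2), yet 0 ≡ 0 (mod 14), not 9.

Neither direction holds.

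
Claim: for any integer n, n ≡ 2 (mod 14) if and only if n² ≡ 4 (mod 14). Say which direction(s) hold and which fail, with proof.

The forward direction holds; the converse fails.

[⇒] Suppose n ≡ 2 (mod 14). Write n = 14j + 2. Then (14j + 2)² = 196j² + 56j + 4 = 14(14j² + 4j) + 4, so n² ≡ 4 (mod 14).

[⇐] This fails: take n = 12. Then 12² = 144 ≡ 4 (mod 14), yet 12 ≡ 12 (mod 14), not 2.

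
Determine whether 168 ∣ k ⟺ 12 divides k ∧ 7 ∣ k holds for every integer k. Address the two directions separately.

(→) If 168 ∣ k, write k = 168q. Since 168 = 14·12, k = 12·(14q), so 12 ∣ k; and since 168 = 24·7, k = 7·(24q), so 7 ∣ k.

(←) This fails: take k = 84. Both 12 ∣ 84 and 7 ∣ 84, yet 84 is not a multiple of 168 (since 84 = 0·168 + 84), so 168 ∤ 84.

The forward direction holds; the converse fails.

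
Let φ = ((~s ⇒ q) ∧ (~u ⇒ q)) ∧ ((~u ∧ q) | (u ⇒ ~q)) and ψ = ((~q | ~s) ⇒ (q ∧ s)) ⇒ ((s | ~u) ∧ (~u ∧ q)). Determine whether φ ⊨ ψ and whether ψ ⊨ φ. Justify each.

(⇒) Assume the antecedent. If u is true, the antecedent forces (u = T, s = T, q = F), and the consequent holds there. If u is false, the consequent reduces to true regardless of the other variables. Either way the consequent holds.

(⇐) This fails. Under u = F, s = F, q = F, the left side is false but the right side is true.

Only the forward implication holds.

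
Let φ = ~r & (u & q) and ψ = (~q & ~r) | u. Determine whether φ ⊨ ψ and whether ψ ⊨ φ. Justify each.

Not equivalent: only (⇒) holds.

Forward direction. Assume the antecedent. If u is true, (~q & ~r) | u reduces to true regardless of the other variables. If u is false, the antecedent cannot hold. Either way (~q & ~r) | u holds.

Converse. This fails. Under u = F, q = F, r = F, the left side is false but the right side is true.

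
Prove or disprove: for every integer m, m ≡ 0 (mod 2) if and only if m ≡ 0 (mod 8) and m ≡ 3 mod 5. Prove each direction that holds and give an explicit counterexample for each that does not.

(⇒) This fails: m = 0 gives 0 ≡ 0 (mod 2) but 0 ≡ 0 (mod 5), so the conjunction on the right does not hold.

(⇐) Conversely, if m ≡ 0 (mod 8) and m ≡ 3 (mod 5), then by the Chinese remainder theorem m ≡ 8 (mod 40). Since 8 ≡ 0 (mod 2) and 2 ∣ 40, we get m ≡ 0 (mod 2).

Only the reverse direction holds.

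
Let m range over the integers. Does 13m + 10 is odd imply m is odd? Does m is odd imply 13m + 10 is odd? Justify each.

Both directions hold; the statement is true.

(⇐) Suppose m is odd; write m = 2j + 1. Then 13m + 10 = 13·(2j + 1) + 10 = 2·13j + 23, which is odd.

(⇒) Suppose 13m + 10 is odd. Since 13 is odd, 13m and m have the same parity, so 13m + 10 ≡ m + 10 (mod 2). As 10 is even, 13m + 10 is odd exactly when m is odd. Thus m is odd.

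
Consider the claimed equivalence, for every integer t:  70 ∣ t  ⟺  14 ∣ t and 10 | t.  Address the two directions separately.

Forward direction. If 70 ∣ t, write t = 70q. Since 70 = 5·14, t = 14·(5q), so 14 ∣ t; and since 70 = 7·10, t = 10·(7q), so 10 ∣ t.

Converse. Suppose 14 ∣ t and 10 ∣ t. Any common multiple of 14 and 10 is a multiple of their lcm; here lcm(14, 10) = 14·10/gcd(14, 10) = 140/2 = 70, so 70 ∣ t.

Both directions hold.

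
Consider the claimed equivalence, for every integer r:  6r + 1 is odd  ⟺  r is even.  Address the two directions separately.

[⇒] This fails: take r = 5. Then 6r + 1 = 31, which is odd, yet r = 5 is odd, not even.

[⇐] Suppose r is even. Since 6 is even, 6r is even for every r, so 6r + 1 has the same parity as 1, which is odd. Hence 6r + 1 is odd.

Only the converse holds.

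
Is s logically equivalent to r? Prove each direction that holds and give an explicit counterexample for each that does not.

Both directions fail.

Forward direction. This fails. Under s = T, r = F, the left side is true but the right side is false.

Converse. This fails. Under s = F, r = T, the left side is false but the right side is true.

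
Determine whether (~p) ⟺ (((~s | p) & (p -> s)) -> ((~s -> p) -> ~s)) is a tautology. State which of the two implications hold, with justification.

Only the forward direction holds.

[⇒] Assume the antecedent. If s is true, the antecedent forces (s = T, p = F), and the consequent holds there. If s is false, the consequent reduces to true regardless of the other variables. Either way the consequent holds.

[⇐] This fails. Under s = F, p = T, the left side is false but the right side is true.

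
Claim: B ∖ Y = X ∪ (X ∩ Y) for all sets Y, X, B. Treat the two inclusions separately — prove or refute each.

(⊆) fails and (⊇) fails.

(⟹) This inclusion fails. Take Y = ∅, X = ∅, B = {1}; then 1 ∈ B ∖ Y but 1 ∉ X ∪ (X ∩ Y).

(⟸) This inclusion fails. Take Y = ∅, X = {1}, B = ∅; then 1 ∈ X ∪ (X ∩ Y) but 1 ∉ B ∖ Y.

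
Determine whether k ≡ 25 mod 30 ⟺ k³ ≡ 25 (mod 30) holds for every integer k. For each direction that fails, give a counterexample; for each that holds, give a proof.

[⇐] Suppose k³ ≡ 25 (mod 30). The only residue r in {0, …, 29} with r³ ≡ 25 (mod 30) is r = 25, so k ≡ 25 (mod 30).

[⇒] Suppose k ≡ 25 mod 30. Write k = 30j + 25. Then (30j + 25)³ = 27000j³ + 67500j² + 56250j + 15625 = 30(900j³ + 2250j² + 1875j + 520) + 25, so k³ ≡ 25 (mod 30).

The biconditional holds.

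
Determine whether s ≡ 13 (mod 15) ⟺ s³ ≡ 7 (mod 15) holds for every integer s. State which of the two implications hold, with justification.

Both implications hold.

Forward direction. Suppose s ≡ 13 (mod 15). Write s = 15j + 13. Then (15j + 13)³ = 3375j³ + 8775j² + 7605j + 2197 = 15(225j³ + 585j² + 507j + 146) + 7, so s³ ≡ 7 (mod 15).

Converse. Suppose s³ ≡ 7 (mod 15). The only residue r in {0, …, 14} with r³ ≡ 7 (mod 15) is r = 13, so s ≡ 13 (mod 15).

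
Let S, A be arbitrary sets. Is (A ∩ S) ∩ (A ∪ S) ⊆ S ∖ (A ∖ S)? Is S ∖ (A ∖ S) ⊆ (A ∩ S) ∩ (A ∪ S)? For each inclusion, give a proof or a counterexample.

The sets are not equal: only the forward inclusion holds.

(⟹) Let x ∈ (A ∩ S) ∩ (A ∪ S). Then x ∈ S ∩ A, from which x ∈ S ∖ (A ∖ S).

(⟸) This inclusion fails. Take S = {1}, A = ∅; then 1 ∈ S ∖ (A ∖ S) but 1 ∉ (A ∩ S) ∩ (A ∪ S).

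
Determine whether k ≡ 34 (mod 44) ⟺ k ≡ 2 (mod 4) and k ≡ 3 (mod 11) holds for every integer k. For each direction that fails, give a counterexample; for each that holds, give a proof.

Neither implication holds.

(⟹) This fails: k = 34 gives 34 ≡ 34 (mod 44) but 34 ≡ 1 (mod 11), so the conjunction on the right does not hold.

(⟸) This fails: k = 14 satisfies both congruences on the right (14 ≡ 2 mod 4 and 14 ≡ 3 mod 11) yet 14 ≡ 14 (mod 44), not 34.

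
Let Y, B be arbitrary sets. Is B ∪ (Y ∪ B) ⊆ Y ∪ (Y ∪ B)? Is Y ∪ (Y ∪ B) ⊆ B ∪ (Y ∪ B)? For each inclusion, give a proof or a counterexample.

Both inclusions hold; the sets are equal.

Forward inclusion. Let x ∈ B ∪ (Y ∪ B). Then either x ∈ Y and x ∉ B; or x ∈ B and x ∉ Y; or x ∈ Y ∩ B. In each case x ∈ Y ∪ (Y ∪ B), so B ∪ (Y ∪ B) ⊆ Y ∪ (Y ∪ B).

Reverse inclusion. Let x ∈ Y ∪ (Y ∪ B). Then either x ∈ Y and x ∉ B; or x ∈ B and x ∉ Y; or x ∈ Y ∩ B. In each case x ∈ B ∪ (Y ∪ B), so Y ∪ (Y ∪ B) ⊆ B ∪ (Y ∪ B).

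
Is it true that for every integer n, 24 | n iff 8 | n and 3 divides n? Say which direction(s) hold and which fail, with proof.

Both directions hold.

[⇒] If 24 ∣ n, write n = 24q. Since 24 = 3·8, n = 8·(3q), so 8 ∣ n; and since 24 = 8·3, n = 3·(8q), so 3 ∣ n.

[⇐] Suppose 8 ∣ n and 3 ∣ n. Any common multiple of 8 and 3 is a multiple of their lcm; here gcd(8, 3) = 1, so lcm(8, 3) = 8·3 = 24, so 24 ∣ n.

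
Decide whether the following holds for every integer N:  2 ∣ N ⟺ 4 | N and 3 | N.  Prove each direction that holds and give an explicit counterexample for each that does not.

(⇒) fails; (⇐) holds.

(→) This fails: take N = 2. Certainly 2 ∣ 2, but 4 ∤ 2.

(←) Suppose 4 ∣ N and 3 ∣ N. Any common multiple of 4 and 3 is a multiple of their lcm; here gcd(4, 3) = 1, so lcm(4, 3) = 4·3 = 12, so 12 ∣ N. Since 2 ∣ 12, it follows that 2 ∣ N.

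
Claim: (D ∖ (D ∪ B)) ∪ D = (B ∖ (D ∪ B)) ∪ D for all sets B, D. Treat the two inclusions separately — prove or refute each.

Forward inclusion. Let x ∈ (D ∖ (D ∪ B)) ∪ D. Then either x ∈ D and x ∉ B; or x ∈ B ∩ D. In each case x ∈ (B ∖ (D ∪ B)) ∪ D, so (D ∖ (D ∪ B)) ∪ D ⊆ (B ∖ (D ∪ B)) ∪ D.

Reverse inclusion. Let x ∈ (B ∖ (D ∪ B)) ∪ D. Then either x ∈ D and x ∉ B; or x ∈ B ∩ D. In each case x ∈ (D ∖ (D ∪ B)) ∪ D, so (B ∖ (D ∪ B)) ∪ D ⊆ (D ∖ (D ∪ B)) ∪ D.

The two sets are equal.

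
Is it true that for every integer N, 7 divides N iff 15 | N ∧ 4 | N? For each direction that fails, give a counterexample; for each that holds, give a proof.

[⇒] This fails: take N = 7. Certainly 7 ∣ 7, but 15 ∤ 7.

[⇐] This fails: take N = 60. Both 15 ∣ 60 and 4 ∣ 60, yet 60 is not a multiple of 7 (since 60 = 8·7 + 4), so 7 ∤ 60.

Both directions fail.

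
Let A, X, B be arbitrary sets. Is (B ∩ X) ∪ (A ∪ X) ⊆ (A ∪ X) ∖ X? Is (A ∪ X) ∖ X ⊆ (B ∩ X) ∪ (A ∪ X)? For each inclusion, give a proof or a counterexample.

The sets are not equal: only the reverse inclusion holds.

(⊇) Let x ∈ (A ∪ X) ∖ X. Then either x ∈ A and x ∉ X, B; or x ∈ A ∩ B and x ∉ X. In each case x ∈ (B ∩ X) ∪ (A ∪ X), so (A ∪ X) ∖ X ⊆ (B ∩ X) ∪ (A ∪ X).

(⊆) This inclusion fails. Take A = ∅, X = {1}, B = ∅; then 1 ∈ (B ∩ X) ∪ (A ∪ X) but 1 ∉ (A ∪ X) ∖ X.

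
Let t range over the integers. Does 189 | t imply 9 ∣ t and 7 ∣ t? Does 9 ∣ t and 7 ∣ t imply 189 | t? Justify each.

(⟹) If 189 ∣ t, write t = 189q. Since 189 = 21·9, t = 9·(21q), so 9 ∣ t; and since 189 = 27·7, t = 7·(27q), so 7 ∣ t.

(⟸) This fails: take t = 63. Both 9 ∣ 63 and 7 ∣ 63, yet 63 is not a multiple of 189 (since 63 = 0·189 + 63), so 189 ∤ 63.

(⇒) holds; (⇐) fails.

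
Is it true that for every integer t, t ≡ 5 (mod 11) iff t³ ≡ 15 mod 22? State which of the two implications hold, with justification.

(⇒) fails; (⇐) holds.

[⇐] The residues r modulo 22 with r³ ≡ 15 (mod 22) are exactly {5}, and each is ≡ 5 (mod 11).

[⇒] This fails: take t = 16. Then 16 ≡ 5 (mod 11), but 16³ = 4096 ≡ 4 (mod 22), not 15.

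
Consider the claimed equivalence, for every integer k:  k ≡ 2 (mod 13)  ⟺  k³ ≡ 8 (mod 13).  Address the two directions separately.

(←) This fails: take k = 5. Then 5³ = 125 ≡ 8 (mod 13), yet 5 ≡ 5 (mod 13), not 2.

(→) Suppose k ≡ 2 (mod 13). Write k = 13j + 2. Then (13j + 2)³ = 2197j³ + 1014j² + 156j + 8 = 13(169j³ + 78j² + 12j) + 8, so k³ ≡ 8 (mod 13).

Only the forward implication holds.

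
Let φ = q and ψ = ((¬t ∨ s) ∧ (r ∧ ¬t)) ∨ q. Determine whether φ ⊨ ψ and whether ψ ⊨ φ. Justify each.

(⇒) holds; (⇐) fails.

(⇒) Assume the antecedent. If q is true, ((¬t ∨ s) ∧ (r ∧ ¬t)) ∨ q reduces to true regardless of the other variables. If q is false, the antecedent cannot hold. Either way ((¬t ∨ s) ∧ (r ∧ ¬t)) ∨ q holds.

(⇐) This fails. Under q = F, r = T, s = F, t = F, the left side is false but the right side is true.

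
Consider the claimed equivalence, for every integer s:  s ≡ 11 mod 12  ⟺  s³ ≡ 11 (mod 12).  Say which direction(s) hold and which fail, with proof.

Both directions hold.

[⇒] Suppose s ≡ 11 mod 12. Write s = 12j + 11. Then (12j + 11)³ = 1728j³ + 4752j² + 4356j + 1331 = 12(144j³ + 396j² + 363j + 110) + 11, so s³ ≡ 11 (mod 12).

[⇐] Conversely, suppose s³ ≡ 11 (mod 12). The only residue r in {0, …, 11} with r³ ≡ 11 (mod 12) is r = 11, so s ≡ 11 (mod 12).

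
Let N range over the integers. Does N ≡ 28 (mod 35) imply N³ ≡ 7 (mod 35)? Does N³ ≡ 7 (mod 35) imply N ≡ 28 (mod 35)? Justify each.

(→) Suppose N ≡ 28 (mod 35). Write N = 35j + 28. Then (35j + 28)³ = 42875j³ + 102900j² + 82320j + 21952 = 35(1225j³ + 2940j² + 2352j + 627) + 7, so N³ ≡ 7 (mod 35).

(←) Conversely, suppose N³ ≡ 7 (mod 35). The only residue r in {0, …, 34} with r³ ≡ 7 (mod 35) is r = 28, so N ≡ 28 (mod 35).

Both directions hold.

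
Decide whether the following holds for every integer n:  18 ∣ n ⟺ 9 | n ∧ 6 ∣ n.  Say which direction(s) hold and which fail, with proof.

(⟹) If 18 ∣ n, write n = 18q. Since 18 = 2·9, n = 9·(2q), so 9 ∣ n; and since 18 = 3·6, n = 6·(3q), so 6 ∣ n.

(⟸) Suppose 9 ∣ n and 6 ∣ n. Any common multiple of 9 and 6 is a multiple of their lcm; here lcm(9, 6) = 9·6/gcd(9, 6) = 54/3 = 18, so 18 ∣ n.

Both directions hold.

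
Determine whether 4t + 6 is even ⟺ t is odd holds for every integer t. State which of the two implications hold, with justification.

(→) This fails: take t = 2. Then 4t + 6 = 14, which is even, yet t = 2 is even, not odd.

(←) Suppose t is odd. Since 4 is even, 4t is even for every t, so 4t + 6 has the same parity as 6, which is even. Hence 4t + 6 is even.

(⇒) fails; (⇐) holds.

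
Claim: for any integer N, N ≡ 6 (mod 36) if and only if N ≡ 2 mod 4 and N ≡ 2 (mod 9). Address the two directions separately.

(⟹) This fails: N = 6 gives 6 ≡ 6 (mod 36) but 6 ≡ 6 (mod 9), so the conjunction on the right does not hold.

(⟸) This fails: N = 2 satisfies both congruences on the right (2 ≡ 2 mod 4 and 2 ≡ 2 mod 9) yet 2 ≡ 2 (mod 36), not 6.

Neither implication holds.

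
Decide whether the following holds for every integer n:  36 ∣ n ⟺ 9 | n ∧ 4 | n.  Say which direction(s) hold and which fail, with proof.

Both directions hold.

(→) If 36 ∣ n, write n = 36q. Since 36 = 4·9, n = 9·(4q), so 9 ∣ n; and since 36 = 9·4, n = 4·(9q), so 4 ∣ n.

(←) Suppose 9 ∣ n and 4 ∣ n. Any common multiple of 9 and 4 is a multiple of their lcm; here gcd(9, 4) = 1, so lcm(9, 4) = 9·4 = 36, so 36 ∣ n.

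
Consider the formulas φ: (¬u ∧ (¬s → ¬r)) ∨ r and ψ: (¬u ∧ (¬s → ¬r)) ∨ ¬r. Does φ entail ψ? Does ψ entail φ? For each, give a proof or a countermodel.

(⇒) This fails. Under s = F, r = T, u = F, the left side is true but the right side is false.

(⇐) This fails. Under s = F, r = F, u = T, the left side is false but the right side is true.

Neither direction holds.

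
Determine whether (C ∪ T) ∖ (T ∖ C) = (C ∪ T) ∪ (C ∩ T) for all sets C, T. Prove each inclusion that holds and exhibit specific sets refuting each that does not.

(⊇) This inclusion fails. Take C = ∅, T = {1}; then 1 ∈ (C ∪ T) ∪ (C ∩ T) but 1 ∉ (C ∪ T) ∖ (T ∖ C).

(⊆) Let x ∈ (C ∪ T) ∖ (T ∖ C). Then either x ∈ C and x ∉ T; or x ∈ C ∩ T. In each case x ∈ (C ∪ T) ∪ (C ∩ T), so (C ∪ T) ∖ (T ∖ C) ⊆ (C ∪ T) ∪ (C ∩ T).

Only the forward inclusion holds.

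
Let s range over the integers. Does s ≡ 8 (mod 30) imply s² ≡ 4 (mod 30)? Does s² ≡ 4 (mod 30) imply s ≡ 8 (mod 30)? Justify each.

[⇒] Suppose s ≡ 8 (mod 30). Write s = 30j + 8. Then (30j + 8)² = 900j² + 480j + 64 = 30(30j² + 16j + 2) + 4, so s² ≡ 4 (mod 30).

[⇐] This fails: take s = 2. Then 2² = 4 ≡ 4 (mod 30), yet 2 ≡ 2 (mod 30), not 8.

The forward direction holds; the converse fails.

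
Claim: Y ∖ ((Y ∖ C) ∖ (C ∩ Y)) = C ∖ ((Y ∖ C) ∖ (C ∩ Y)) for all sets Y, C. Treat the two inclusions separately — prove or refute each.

The sets are not equal: only the forward inclusion holds.

Forward inclusion. Let x ∈ Y ∖ ((Y ∖ C) ∖ (C ∩ Y)). Then x ∈ Y ∩ C, from which x ∈ C ∖ ((Y ∖ C) ∖ (C ∩ Y)).

Reverse inclusion. This inclusion fails. Take Y = ∅, C = {1}; then 1 ∈ C ∖ ((Y ∖ C) ∖ (C ∩ Y)) but 1 ∉ Y ∖ ((Y ∖ C) ∖ (C ∩ Y)).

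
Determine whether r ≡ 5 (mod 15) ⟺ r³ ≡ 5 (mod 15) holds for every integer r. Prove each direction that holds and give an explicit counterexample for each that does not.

(←) Suppose r³ ≡ 5 (mod 15). The only residue r in {0, …, 14} with r³ ≡ 5 (mod 15) is r = 5, so r ≡ 5 (mod 15).

(→) Suppose r ≡ 5 (mod 15). Write r = 15j + 5. Then (15j + 5)³ = 3375j³ + 3375j² + 1125j + 125 = 15(225j³ + 225j² + 75j + 8) + 5, so r³ ≡ 5 (mod 15).

Equivalent; both directions hold.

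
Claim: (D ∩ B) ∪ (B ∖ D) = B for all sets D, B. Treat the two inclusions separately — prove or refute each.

(⟹) Let x ∈ (D ∩ B) ∪ (B ∖ D). Then either x ∈ B and x ∉ D; or x ∈ D ∩ B. In each case x ∈ B, so (D ∩ B) ∪ (B ∖ D) ⊆ B.

(⟸) Let x ∈ B. Then either x ∈ B and x ∉ D; or x ∈ D ∩ B. In each case x ∈ (D ∩ B) ∪ (B ∖ D), so B ⊆ (D ∩ B) ∪ (B ∖ D).

The two sets are equal.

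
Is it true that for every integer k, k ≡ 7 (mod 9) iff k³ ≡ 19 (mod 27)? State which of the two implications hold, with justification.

Both implications hold.

Converse. The residues r modulo 27 with r³ ≡ 19 (mod 27) are exactly {7, 16, 25}, and each is ≡ 7 (mod 9).

Forward direction. Suppose k ≡ 7 (mod 9). Working modulo 27, k ∈ {7, 16, 25}; for each such r, r³ ≡ 19 (mod 27).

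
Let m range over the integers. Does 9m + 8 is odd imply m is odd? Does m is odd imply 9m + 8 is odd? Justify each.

Both directions hold; the statement is true.

(⇒) Suppose 9m + 8 is odd. Since 9 is odd, 9m and m have the same parity, so 9m + 8 ≡ m + 8 (mod 2). As 8 is even, 9m + 8 is odd exactly when m is odd. Thus m is odd.

(⇐) Conversely, suppose m is odd; write m = 2j + 1. Then 9m + 8 = 9·(2j + 1) + 8 = 2·9j + 17, which is odd.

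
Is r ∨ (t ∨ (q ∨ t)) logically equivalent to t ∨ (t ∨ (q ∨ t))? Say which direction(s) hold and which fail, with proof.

[⇒] This fails. Under r = T, q = F, t = F, the left side is true but the right side is false.

[⇐] Assume the antecedent. If q is true, r ∨ (t ∨ (q ∨ t)) reduces to true regardless of the other variables. If q is false, the antecedent forces (r = F, q = F, t = T) or (r = T, q = F, t = T), and r ∨ (t ∨ (q ∨ t)) holds there. Either way r ∨ (t ∨ (q ∨ t)) holds.

(⇒) fails; (⇐) holds.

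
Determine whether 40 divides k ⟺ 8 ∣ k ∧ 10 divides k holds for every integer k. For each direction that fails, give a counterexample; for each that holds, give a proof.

Both directions hold; the statement is true.

[⇒] If 40 ∣ k, write k = 40q. Since 40 = 5·8, k = 8·(5q), so 8 ∣ k; and since 40 = 4·10, k = 10·(4q), so 10 ∣ k.

[⇐] Suppose 8 ∣ k and 10 ∣ k. Any common multiple of 8 and 10 is a multiple of their lcm; here lcm(8, 10) = 8·10/gcd(8, 10) = 80/2 = 40, so 40 ∣ k.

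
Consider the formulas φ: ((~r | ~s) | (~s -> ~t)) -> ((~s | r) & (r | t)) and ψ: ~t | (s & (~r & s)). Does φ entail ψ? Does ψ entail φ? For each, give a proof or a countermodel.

(→) This fails. Under r = F, s = F, t = T, the left side is true but the right side is false.

(←) This fails. Under r = F, s = F, t = F, the left side is false but the right side is true.

Neither implication holds.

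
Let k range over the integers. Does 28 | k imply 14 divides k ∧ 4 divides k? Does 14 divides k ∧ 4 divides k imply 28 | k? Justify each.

Forward direction. If 28 ∣ k, write k = 28q. Since 28 = 2·14, k = 14·(2q), so 14 ∣ k; and since 28 = 7·4, k = 4·(7q), so 4 ∣ k.

Converse. Suppose 14 ∣ k and 4 ∣ k. Any common multiple of 14 and 4 is a multiple of their lcm; here lcm(14, 4) = 14·4/gcd(14, 4) = 56/2 = 28, so 28 ∣ k.

Both implications hold.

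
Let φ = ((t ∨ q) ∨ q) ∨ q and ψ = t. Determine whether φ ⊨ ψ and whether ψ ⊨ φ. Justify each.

(⇐) Assume the antecedent. If q is true, ((t ∨ q) ∨ q) ∨ q reduces to true regardless of the other variables. If q is false, the antecedent forces (q = F, t = T), and ((t ∨ q) ∨ q) ∨ q holds there. Either way ((t ∨ q) ∨ q) ∨ q holds.

(⇒) This fails. Under q = T, t = F, the left side is true but the right side is false.

Only the converse holds.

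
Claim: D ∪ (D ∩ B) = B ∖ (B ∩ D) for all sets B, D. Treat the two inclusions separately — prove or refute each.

Forward inclusion. This inclusion fails. Take B = ∅, D = {1}; then 1 ∈ D ∪ (D ∩ B) but 1 ∉ B ∖ (B ∩ D).

Reverse inclusion. This inclusion fails. Take B = {1}, D = ∅; then 1 ∈ B ∖ (B ∩ D) but 1 ∉ D ∪ (D ∩ B).

Neither inclusion holds.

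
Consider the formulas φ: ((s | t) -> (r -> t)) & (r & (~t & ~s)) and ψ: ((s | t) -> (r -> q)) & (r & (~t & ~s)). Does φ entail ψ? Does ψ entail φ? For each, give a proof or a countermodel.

The biconditional holds.

(→) Assume the antecedent. If t is true, the antecedent cannot hold. If t is false, the antecedent forces (t = F, s = F, q = F, r = T) or (t = F, s = F, q = T, r = T), and the consequent holds there. Either way the consequent holds.

(←) Assume the antecedent. If t is true, the antecedent cannot hold. If t is false, the antecedent forces (t = F, s = F, q = F, r = T) or (t = F, s = F, q = T, r = T), and the consequent holds there. Either way the consequent holds.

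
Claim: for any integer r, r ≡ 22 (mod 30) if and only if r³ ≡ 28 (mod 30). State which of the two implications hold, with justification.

Equivalent; both directions hold.

(⇒) Suppose r ≡ 22 (mod 30). Write r = 30j + 22. Then (30j + 22)³ = 27000j³ + 59400j² + 43560j + 10648 = 30(900j³ + 1980j² + 1452j + 354) + 28, so r³ ≡ 28 (mod 30).

(⇐) Conversely, suppose r³ ≡ 28 (mod 30). The only residue r in {0, …, 29} with r³ ≡ 28 (mod 30) is r = 22, so r ≡ 22 (mod 30).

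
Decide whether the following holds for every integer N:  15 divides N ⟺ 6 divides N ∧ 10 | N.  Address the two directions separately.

Only the reverse direction holds.

(⟹) This fails: take N = 15. Certainly 15 ∣ 15, but 6 ∤ 15.

(⟸) Suppose 6 ∣ N and 10 ∣ N. Any common multiple of 6 and 10 is a multiple of their lcm; here lcm(6, 10) = 6·10/gcd(6, 10) = 60/2 = 30, so 30 ∣ N. Since 15 ∣ 30, it follows that 15 ∣ N.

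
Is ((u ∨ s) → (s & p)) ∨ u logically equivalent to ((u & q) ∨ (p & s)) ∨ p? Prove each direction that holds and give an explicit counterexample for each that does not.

Only the reverse direction holds.

(⇐) Assume the antecedent. If p is true, ((u ∨ s) → (s & p)) ∨ u reduces to true regardless of the other variables. If p is false, the antecedent forces (p = F, q = T, s = F, u = T) or (p = F, q = T, s = T, u = T), and ((u ∨ s) → (s & p)) ∨ u holds there. Either way ((u ∨ s) → (s & p)) ∨ u holds.

(⇒) This fails. Under p = F, q = F, s = F, u = F, the left side is true but the right side is false.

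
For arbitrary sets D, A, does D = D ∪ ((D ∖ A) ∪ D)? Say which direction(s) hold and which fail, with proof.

(⊆) Let x ∈ D. Then either x ∈ D and x ∉ A; or x ∈ D ∩ A. In each case x ∈ D ∪ ((D ∖ A) ∪ D), so D ⊆ D ∪ ((D ∖ A) ∪ D).

(⊇) Let x ∈ D ∪ ((D ∖ A) ∪ D). Then either x ∈ D and x ∉ A; or x ∈ D ∩ A. In each case x ∈ D, so D ∪ ((D ∖ A) ∪ D) ⊆ D.

The two sets are equal.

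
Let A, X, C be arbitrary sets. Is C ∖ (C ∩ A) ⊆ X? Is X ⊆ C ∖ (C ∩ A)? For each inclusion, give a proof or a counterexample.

Neither inclusion holds.

(⊆) This inclusion fails. Take A = ∅, X = ∅, C = {1}; then 1 ∈ C ∖ (C ∩ A) but 1 ∉ X.

(⊇) This inclusion fails. Take A = ∅, X = {1}, C = ∅; then 1 ∈ X but 1 ∉ C ∖ (C ∩ A).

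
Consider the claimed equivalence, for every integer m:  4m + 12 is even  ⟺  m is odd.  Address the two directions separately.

(⇒) This fails: take m = 2. Then 4m + 12 = 20, which is even, yet m = 2 is even, not odd.

(⇐) Suppose m is odd. Since 4 is even, 4m is even for every m, so 4m + 12 has the same parity as 12, which is even. Hence 4m + 12 is even.

Not equivalent: only (⇐) holds.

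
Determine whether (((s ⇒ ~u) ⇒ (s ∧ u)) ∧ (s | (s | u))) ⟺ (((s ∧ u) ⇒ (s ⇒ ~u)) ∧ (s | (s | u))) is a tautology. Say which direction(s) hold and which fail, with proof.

Forward direction. This fails. Under s = T, u = T, the left side is true but the right side is false.

Converse. This fails. Under s = T, u = F, the left side is false but the right side is true.

(⇒) fails and (⇐) fails.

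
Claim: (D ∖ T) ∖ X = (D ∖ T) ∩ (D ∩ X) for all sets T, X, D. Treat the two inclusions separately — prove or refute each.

(⟹) This inclusion fails. Take T = ∅, X = ∅, D = {1}; then 1 ∈ (D ∖ T) ∖ X but 1 ∉ (D ∖ T) ∩ (D ∩ X).

(⟸) This inclusion fails. Take T = ∅, X = {1}, D = {1}; then 1 ∈ (D ∖ T) ∩ (D ∩ X) but 1 ∉ (D ∖ T) ∖ X.

Neither inclusion holds.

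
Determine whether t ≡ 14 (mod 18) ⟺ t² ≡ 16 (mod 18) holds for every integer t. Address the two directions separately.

(←) This fails: take t = 4. Then 4² = 16 ≡ 16 (mod 18), yet 4 ≡ 4 (mod 18), not 14.

(→) Suppose t ≡ 14 (mod 18). Write t = 18j + 14. Then (18j + 14)² = 324j² + 504j + 196 = 18(18j² + 28j + 10) + 16, so t² ≡ 16 (mod 18).

Not equivalent: only (⇒) holds.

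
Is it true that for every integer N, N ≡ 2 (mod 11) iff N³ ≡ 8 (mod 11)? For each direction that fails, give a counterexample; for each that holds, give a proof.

Equivalent; both directions hold.

Forward direction. Suppose N ≡ 2 (mod 11). Write N = 11j + 2. Then (11j + 2)³ = 1331j³ + 726j² + 132j + 8 = 11(121j³ + 66j² + 12j) + 8, so N³ ≡ 8 (mod 11).

Converse. For the converse, argue contrapositively. If N ≢ 2 (mod 11), then N is congruent to one of 0, 1, 3, 4, 5, 6, 7, 8, 9, 10 modulo 11, and these give N³ ≡ 0, 1, 5, 9, 4, 7, 2, 6, 3, 10 respectively — never 8.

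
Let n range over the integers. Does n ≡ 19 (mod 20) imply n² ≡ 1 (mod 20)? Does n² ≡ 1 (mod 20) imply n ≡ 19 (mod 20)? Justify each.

(⇒) Suppose n ≡ 19 (mod 20). Write n = 20j + 19. Then (20j + 19)² = 400j² + 760j + 361 = 20(20j² + 38j + 18) + 1, so n² ≡ 1 (mod 20).

(⇐) This fails: take n = 1. Then 1² = 1 ≡ 1 (mod 20), yet 1 ≡ 1 (mod 20), not 19.

Not equivalent: only (⇒) holds.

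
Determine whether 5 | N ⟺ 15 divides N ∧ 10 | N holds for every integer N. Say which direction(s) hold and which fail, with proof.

[⇒] This fails: take N = 5. Certainly 5 ∣ 5, but 15 ∤ 5.

[⇐] Suppose 15 ∣ N and 10 ∣ N. Any common multiple of 15 and 10 is a multiple of their lcm; here lcm(15, 10) = 15·10/gcd(15, 10) = 150/5 = 30, so 30 ∣ N. Since 5 ∣ 30, it follows that 5 ∣ N.

(⇒) fails; (⇐) holds.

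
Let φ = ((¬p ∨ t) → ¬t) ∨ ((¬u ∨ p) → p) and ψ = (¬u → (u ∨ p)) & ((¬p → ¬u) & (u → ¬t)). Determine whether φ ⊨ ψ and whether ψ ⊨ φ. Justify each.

Only the reverse direction holds.

(⇒) This fails. Under u = F, t = F, p = F, the left side is true but the right side is false.

(⇐) Assume the antecedent. If u is true, the consequent reduces to true regardless of the other variables. If u is false, the antecedent forces (u = F, t = F, p = T) or (u = F, t = T, p = T), and the consequent holds there. Either way the consequent holds.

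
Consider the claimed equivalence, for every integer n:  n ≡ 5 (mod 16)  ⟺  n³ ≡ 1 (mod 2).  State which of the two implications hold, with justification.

(⟸) This fails: take n = 1. Then 1³ = 1 ≡ 1 (mod 2), yet 1 ≡ 1 (mod 16), not 5.

(⟹) Suppose n ≡ 5 (mod 16). Then n³ ≡ 5³ = 125 (mod 16), and since 2 ∣ 16, also n³ ≡ 1 (mod 2).

Not equivalent: only (⇒) holds.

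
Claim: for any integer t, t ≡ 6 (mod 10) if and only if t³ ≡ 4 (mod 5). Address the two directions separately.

(⇒) fails and (⇐) fails.

(⟹) This fails: take t = 6. Then 6 ≡ 6 (mod 10), but 6³ = 216 ≡ 1 (mod 5), not 4.

(⟸) This fails: take t = 4. Then 4³ = 64 ≡ 4 (mod 5), yet 4 ≡ 4 (mod 10), not 6.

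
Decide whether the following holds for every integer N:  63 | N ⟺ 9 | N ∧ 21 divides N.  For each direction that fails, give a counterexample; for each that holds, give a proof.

The biconditional holds.

(⇒) If 63 ∣ N, write N = 63q. Since 63 = 7·9, N = 9·(7q), so 9 ∣ N; and since 63 = 3·21, N = 21·(3q), so 21 ∣ N.

(⇐) Suppose 9 ∣ N and 21 ∣ N. Any common multiple of 9 and 21 is a multiple of their lcm; here lcm(9, 21) = 9·21/gcd(9, 21) = 189/3 = 63, so 63 ∣ N.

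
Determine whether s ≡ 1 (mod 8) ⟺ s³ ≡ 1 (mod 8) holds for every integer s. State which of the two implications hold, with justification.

(⟹) Suppose s ≡ 1 (mod 8). Write s = 8j + 1. Then (8j + 1)³ = 512j³ + 192j² + 24j + 1 = 8(64j³ + 24j² + 3j) + 1, so s³ ≡ 1 (mod 8).

(⟸) Conversely, suppose s³ ≡ 1 (mod 8). The only residue r in {0, …, 7} with r³ ≡ 1 (mod 8) is r = 1, so s ≡ 1 (mod 8).

Both directions hold.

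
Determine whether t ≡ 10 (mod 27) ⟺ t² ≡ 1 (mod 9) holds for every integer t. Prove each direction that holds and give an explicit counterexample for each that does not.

Not equivalent: only (⇒) holds.

(⇒) Suppose t ≡ 10 (mod 27). Then t² ≡ 10² = 100 (mod 27), and since 9 ∣ 27, also t² ≡ 1 (mod 9).

(⇐) This fails: take t = 1. Then 1² = 1 ≡ 1 (mod 9), yet 1 ≡ 1 (mod 27), not 10.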